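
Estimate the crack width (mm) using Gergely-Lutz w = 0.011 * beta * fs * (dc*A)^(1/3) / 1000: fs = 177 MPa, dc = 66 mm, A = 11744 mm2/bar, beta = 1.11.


w = 0.011 * beta * fs * (dc * A)^(1/3) / 1000
= 0.011 * 1.11 * 177 * (66 * 11744)^(1/3) / 1000
= 0.199 mm

0.199


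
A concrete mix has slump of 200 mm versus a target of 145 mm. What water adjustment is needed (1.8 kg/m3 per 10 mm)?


Difference = 145 - 200 = -55 mm
Water adjustment = -55 * 1.8 / 10 = -9.9 kg/m3

-9.9


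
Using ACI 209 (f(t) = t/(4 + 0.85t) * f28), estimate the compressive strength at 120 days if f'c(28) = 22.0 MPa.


f(120) = 120 / (4 + 0.85 * 120) * 22.0
= 120 / 106.0 * 22.0
= 24.91 MPa

24.91


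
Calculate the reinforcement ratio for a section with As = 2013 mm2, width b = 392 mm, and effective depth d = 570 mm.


rho = As / (b * d)
= 2013 / (392 * 570)
= 0.009

0.009


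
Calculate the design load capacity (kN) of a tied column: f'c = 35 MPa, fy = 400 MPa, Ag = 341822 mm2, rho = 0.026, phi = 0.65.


Ast = rho * Ag = 0.026 * 341822 = 8887.372 mm2
phi*Pn = 0.65 * 0.80 * (0.85 * 35 * (341822 - 8887.372) + 400 * 8887.372) / 1000
= 6999.07 kN

6999.07


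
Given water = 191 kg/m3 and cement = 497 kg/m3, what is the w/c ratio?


w/c = water / cement
w/c = 191 / 497 = 0.384

0.384


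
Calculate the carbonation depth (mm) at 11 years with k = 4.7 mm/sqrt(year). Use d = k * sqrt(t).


depth = k * sqrt(t)
= 4.7 * sqrt(11)
= 15.59 mm

15.59


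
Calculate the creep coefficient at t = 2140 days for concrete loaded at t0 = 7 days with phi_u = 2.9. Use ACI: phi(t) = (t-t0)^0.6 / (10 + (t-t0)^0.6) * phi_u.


dt = 2140 - 7 = 2133
phi = 2133^0.6 / (10 + 2133^0.6) * 2.9
= 2.635

2.635


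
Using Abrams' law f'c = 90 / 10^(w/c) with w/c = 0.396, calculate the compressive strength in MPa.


f'c = 90 / 10^0.396
= 90 / 2.489
= 36.16 MPa

36.16


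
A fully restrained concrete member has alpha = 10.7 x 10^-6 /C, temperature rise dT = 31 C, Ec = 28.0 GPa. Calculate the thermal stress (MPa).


sigma = alpha * dT * Ec
= 10.7e-6 * 31 * 28.0 * 1000
= 9.288 MPa

9.288


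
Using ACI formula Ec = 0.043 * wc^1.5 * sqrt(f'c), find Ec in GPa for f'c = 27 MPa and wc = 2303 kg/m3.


Ec = 0.043 * 2303^1.5 * sqrt(27) / 1000
= 24.69 GPa

24.69


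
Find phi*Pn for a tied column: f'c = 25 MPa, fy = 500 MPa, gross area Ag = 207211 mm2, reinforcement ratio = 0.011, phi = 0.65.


Ast = rho * Ag = 0.011 * 207211 = 2279.321 mm2
phi*Pn = 0.65 * 0.80 * (0.85 * 25 * (207211 - 2279.321) + 500 * 2279.321) / 1000
= 2857.12 kN

2857.12


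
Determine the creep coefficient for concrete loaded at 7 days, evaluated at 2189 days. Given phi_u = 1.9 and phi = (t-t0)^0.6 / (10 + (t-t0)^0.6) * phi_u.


dt = 2189 - 7 = 2182
phi = 2182^0.6 / (10 + 2182^0.6) * 1.9
= 1.728

1.728


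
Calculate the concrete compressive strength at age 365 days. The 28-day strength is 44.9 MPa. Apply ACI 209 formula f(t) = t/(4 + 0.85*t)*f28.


f(365) = 365 / (4 + 0.85 * 365) * 44.9
= 365 / 314.25 * 44.9
= 52.15 MPa

52.15


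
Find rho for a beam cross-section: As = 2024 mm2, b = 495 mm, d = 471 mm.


rho = As / (b * d)
= 2024 / (495 * 471)
= 0.0087

0.0087


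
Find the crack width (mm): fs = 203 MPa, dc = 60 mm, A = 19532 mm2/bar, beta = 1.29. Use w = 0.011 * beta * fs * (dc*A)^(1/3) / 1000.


w = 0.011 * beta * fs * (dc * A)^(1/3) / 1000
= 0.011 * 1.29 * 203 * (60 * 19532)^(1/3) / 1000
= 0.304 mm

0.304


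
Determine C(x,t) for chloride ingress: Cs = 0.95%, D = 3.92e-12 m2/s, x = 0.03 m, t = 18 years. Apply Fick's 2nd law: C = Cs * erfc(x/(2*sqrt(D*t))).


t_seconds = 18 * 365.25 * 24 * 3600 = 568036800.0 s
arg = 0.03 / (2 * sqrt(3.92e-12 * 568036800.0))
= 0.3179
erfc(0.3179) = 0.653
C = 0.95 * 0.653 = 0.6204%

0.6204


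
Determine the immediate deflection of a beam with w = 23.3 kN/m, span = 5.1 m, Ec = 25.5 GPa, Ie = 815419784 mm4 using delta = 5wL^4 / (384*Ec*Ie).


Convert: L = 5.1 m = 5100 mm, Ec = 25.5 GPa = 25500 MPa
delta = 5 * 23.3 * 5100^4 / (384 * 25500 * 815419784)
= 9.87 mm

9.87


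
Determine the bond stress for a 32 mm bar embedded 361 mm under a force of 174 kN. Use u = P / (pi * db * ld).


u = P / (pi * db * ld)
= 174 * 1000 / (pi * 32 * 361)
= 4.794 MPa

4.794


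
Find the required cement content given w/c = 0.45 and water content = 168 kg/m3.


Cement = water / (w/c)
= 168 / 0.45
= 373.3 kg/m3

373.3


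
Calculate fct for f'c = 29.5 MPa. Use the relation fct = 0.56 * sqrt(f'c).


fct = 0.56 * sqrt(29.5)
= 0.56 * 5.431
= 3.042 MPa

3.042


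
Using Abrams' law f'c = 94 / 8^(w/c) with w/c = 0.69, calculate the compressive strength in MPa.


f'c = 94 / 8^0.69
= 94 / 4.199
= 22.39 MPa

22.39


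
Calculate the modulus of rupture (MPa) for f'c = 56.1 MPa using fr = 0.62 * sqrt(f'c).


fr = 0.62 * sqrt(56.1)
= 4.644 MPa

4.644


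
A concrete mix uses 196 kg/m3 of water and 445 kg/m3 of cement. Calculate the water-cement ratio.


w/c = water / cement
w/c = 196 / 445 = 0.44

0.44


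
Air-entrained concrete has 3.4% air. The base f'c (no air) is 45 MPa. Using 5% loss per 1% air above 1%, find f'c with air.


Strength loss = (3.4 - 1) * 5 = 12.0%
f'c = 45 * (1 - 12.0/100)
= 39.6 MPa

39.6


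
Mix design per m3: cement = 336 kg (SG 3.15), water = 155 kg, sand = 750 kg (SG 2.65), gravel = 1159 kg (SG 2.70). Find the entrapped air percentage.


Vol cement = 336 / (3.15 * 1000) = 0.106667 m3
Vol water = 155 / 1000 = 0.155 m3
Vol sand = 750 / (2.65 * 1000) = 0.283019 m3
Vol gravel = 1159 / (2.70 * 1000) = 0.429259 m3
Total solid + water volume = 0.973945 m3
Air = (1 - 0.973945) * 100 = 2.61%

2.61


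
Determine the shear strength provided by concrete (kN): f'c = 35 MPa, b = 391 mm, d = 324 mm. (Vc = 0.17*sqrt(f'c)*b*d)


Vc = 0.17 * sqrt(35) * 391 * 324 / 1000
= 127.41 kN

127.41


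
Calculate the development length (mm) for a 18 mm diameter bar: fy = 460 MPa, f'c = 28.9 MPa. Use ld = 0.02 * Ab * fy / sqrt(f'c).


Ab = pi * 18^2 / 4 = 254.469 mm2
ld = 0.02 * 254.469 * 460 / sqrt(28.9)
= 435.5 mm

435.5


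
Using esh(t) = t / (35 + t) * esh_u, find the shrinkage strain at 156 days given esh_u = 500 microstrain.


esh(156) = 156 / (35 + 156) * 500
= 156 / 191 * 500
= 408.4 microstrain

408.4


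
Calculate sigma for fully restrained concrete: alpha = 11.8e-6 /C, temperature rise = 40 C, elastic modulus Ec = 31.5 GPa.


sigma = alpha * dT * Ec
= 11.8e-6 * 40 * 31.5 * 1000
= 14.868 MPa

14.868


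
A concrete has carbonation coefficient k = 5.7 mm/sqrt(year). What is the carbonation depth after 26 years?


depth = k * sqrt(t)
= 5.7 * sqrt(26)
= 29.06 mm

29.06


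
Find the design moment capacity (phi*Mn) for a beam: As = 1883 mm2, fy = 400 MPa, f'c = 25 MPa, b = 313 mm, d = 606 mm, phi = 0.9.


a = As * fy / (0.85 * f'c * b)
= 1883 * 400 / (0.85 * 25 * 313)
= 113.2419 mm
Mn = As * fy * (d - a/2) / 10^6
= 413.7923 kN-m
phi*Mn = 0.9 * 413.7923 = 372.41 kN-m

372.41


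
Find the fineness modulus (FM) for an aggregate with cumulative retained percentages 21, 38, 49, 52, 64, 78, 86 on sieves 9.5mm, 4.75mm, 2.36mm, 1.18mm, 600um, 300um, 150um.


FM = sum(cumulative % retained) / 100
= 388 / 100
= 3.88

3.88


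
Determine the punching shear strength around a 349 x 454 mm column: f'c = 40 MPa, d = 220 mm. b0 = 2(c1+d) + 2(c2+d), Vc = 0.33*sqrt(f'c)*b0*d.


b0 = 2*(349 + 220) + 2*(454 + 220) = 2486 mm
Vc = 0.33 * sqrt(40) * 2486 * 220 / 1000
= 1141.48 kN

1141.48


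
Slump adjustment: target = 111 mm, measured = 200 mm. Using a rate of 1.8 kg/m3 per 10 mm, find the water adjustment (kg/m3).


Difference = 111 - 200 = -89 mm
Water adjustment = -89 * 1.8 / 10 = -16.0 kg/m3

-16.0


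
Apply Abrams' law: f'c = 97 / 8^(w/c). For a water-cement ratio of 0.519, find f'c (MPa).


f'c = 97 / 8^0.519
= 97 / 2.942
= 32.97 MPa

32.97


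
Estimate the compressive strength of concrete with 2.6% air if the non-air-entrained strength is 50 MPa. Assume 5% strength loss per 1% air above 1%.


Strength loss = (2.6 - 1) * 5 = 8.0%
f'c = 50 * (1 - 8.0/100)
= 46.0 MPa

46.0


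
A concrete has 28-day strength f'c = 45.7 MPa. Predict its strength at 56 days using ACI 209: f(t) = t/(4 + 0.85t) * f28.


f(56) = 56 / (4 + 0.85 * 56) * 45.7
= 56 / 51.6 * 45.7
= 49.6 MPa

49.6


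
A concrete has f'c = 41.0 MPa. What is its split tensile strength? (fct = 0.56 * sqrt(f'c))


fct = 0.56 * sqrt(41.0)
= 0.56 * 6.403
= 3.586 MPa

3.586


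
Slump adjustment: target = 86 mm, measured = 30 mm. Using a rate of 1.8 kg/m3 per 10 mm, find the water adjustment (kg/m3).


Difference = 86 - 30 = 56 mm
Water adjustment = 56 * 1.8 / 10 = 10.1 kg/m3

10.1


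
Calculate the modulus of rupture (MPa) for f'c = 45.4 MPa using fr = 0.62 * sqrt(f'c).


fr = 0.62 * sqrt(45.4)
= 4.178 MPa

4.178


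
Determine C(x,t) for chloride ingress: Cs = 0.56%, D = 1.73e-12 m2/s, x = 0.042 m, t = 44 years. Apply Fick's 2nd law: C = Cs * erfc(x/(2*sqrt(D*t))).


t_seconds = 44 * 365.25 * 24 * 3600 = 1388534400.0 s
arg = 0.042 / (2 * sqrt(1.73e-12 * 1388534400.0))
= 0.4285
erfc(0.4285) = 0.5446
C = 0.56 * 0.5446 = 0.3049%

0.3049


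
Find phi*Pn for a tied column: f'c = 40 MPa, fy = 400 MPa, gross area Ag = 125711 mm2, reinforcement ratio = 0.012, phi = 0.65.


Ast = rho * Ag = 0.012 * 125711 = 1508.532 mm2
phi*Pn = 0.65 * 0.80 * (0.85 * 40 * (125711 - 1508.532) + 400 * 1508.532) / 1000
= 2509.67 kN

2509.67


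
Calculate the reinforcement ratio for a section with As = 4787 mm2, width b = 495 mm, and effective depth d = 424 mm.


rho = As / (b * d)
= 4787 / (495 * 424)
= 0.0228

0.0228


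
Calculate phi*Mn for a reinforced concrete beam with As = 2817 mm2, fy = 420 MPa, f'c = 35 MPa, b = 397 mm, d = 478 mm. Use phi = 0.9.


a = As * fy / (0.85 * f'c * b)
= 2817 * 420 / (0.85 * 35 * 397)
= 100.1748 mm
Mn = As * fy * (d - a/2) / 10^6
= 506.2805 kN-m
phi*Mn = 0.9 * 506.2805 = 455.65 kN-m

455.65


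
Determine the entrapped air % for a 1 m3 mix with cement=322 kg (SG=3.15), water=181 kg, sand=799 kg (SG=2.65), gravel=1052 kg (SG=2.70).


Vol cement = 322 / (3.15 * 1000) = 0.102222 m3
Vol water = 181 / 1000 = 0.181 m3
Vol sand = 799 / (2.65 * 1000) = 0.301509 m3
Vol gravel = 1052 / (2.70 * 1000) = 0.38963 m3
Total solid + water volume = 0.974361 m3
Air = (1 - 0.974361) * 100 = 2.56%

2.56


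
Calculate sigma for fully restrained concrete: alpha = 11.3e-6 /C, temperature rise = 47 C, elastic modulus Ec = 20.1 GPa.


sigma = alpha * dT * Ec
= 11.3e-6 * 47 * 20.1 * 1000
= 10.675 MPa

10.675


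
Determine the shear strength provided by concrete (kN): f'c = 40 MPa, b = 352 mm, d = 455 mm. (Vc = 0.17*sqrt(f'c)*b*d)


Vc = 0.17 * sqrt(40) * 352 * 455 / 1000
= 172.2 kN

172.2


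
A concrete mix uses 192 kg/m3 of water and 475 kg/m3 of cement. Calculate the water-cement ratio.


w/c = water / cement
w/c = 192 / 475 = 0.404

0.404


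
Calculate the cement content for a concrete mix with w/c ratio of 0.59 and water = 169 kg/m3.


Cement = water / (w/c)
= 169 / 0.59
= 286.4 kg/m3

286.4


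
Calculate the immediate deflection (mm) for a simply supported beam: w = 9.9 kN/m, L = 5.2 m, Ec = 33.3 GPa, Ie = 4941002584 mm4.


Convert: L = 5.2 m = 5200 mm, Ec = 33.3 GPa = 33300 MPa
delta = 5 * 9.9 * 5200^4 / (384 * 33300 * 4941002584)
= 0.57 mm

0.57


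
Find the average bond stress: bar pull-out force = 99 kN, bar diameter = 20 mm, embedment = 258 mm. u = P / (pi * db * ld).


u = P / (pi * db * ld)
= 99 * 1000 / (pi * 20 * 258)
= 6.107 MPa

6.107


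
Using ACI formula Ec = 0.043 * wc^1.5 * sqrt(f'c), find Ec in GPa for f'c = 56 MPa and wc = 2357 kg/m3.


Ec = 0.043 * 2357^1.5 * sqrt(56) / 1000
= 36.82 GPa

36.82


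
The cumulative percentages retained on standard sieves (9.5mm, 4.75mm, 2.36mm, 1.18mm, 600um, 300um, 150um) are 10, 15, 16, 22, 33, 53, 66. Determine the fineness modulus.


FM = sum(cumulative % retained) / 100
= 215 / 100
= 2.15

2.15


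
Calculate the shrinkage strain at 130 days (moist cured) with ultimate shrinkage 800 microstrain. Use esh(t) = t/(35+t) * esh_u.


esh(130) = 130 / (35 + 130) * 800
= 130 / 165 * 800
= 630.3 microstrain

630.3


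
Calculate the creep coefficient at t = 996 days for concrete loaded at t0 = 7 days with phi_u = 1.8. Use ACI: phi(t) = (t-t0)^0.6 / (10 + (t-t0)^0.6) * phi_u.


dt = 996 - 7 = 989
phi = 989^0.6 / (10 + 989^0.6) * 1.8
= 1.552

1.552


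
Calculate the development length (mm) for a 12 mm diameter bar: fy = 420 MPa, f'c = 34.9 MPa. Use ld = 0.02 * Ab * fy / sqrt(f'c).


Ab = pi * 12^2 / 4 = 113.097 mm2
ld = 0.02 * 113.097 * 420 / sqrt(34.9)
= 160.8 mm

160.8


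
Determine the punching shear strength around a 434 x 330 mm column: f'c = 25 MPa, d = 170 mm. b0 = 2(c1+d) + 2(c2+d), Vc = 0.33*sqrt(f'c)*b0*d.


b0 = 2*(434 + 170) + 2*(330 + 170) = 2208 mm
Vc = 0.33 * sqrt(25) * 2208 * 170 / 1000
= 619.34 kN

619.34


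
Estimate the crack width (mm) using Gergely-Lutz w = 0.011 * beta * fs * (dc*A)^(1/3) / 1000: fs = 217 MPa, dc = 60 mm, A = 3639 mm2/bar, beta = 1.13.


w = 0.011 * beta * fs * (dc * A)^(1/3) / 1000
= 0.011 * 1.13 * 217 * (60 * 3639)^(1/3) / 1000
= 0.162 mm

0.162


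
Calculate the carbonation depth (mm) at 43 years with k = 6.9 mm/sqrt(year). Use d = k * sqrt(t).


depth = k * sqrt(t)
= 6.9 * sqrt(43)
= 45.25 mm

45.25


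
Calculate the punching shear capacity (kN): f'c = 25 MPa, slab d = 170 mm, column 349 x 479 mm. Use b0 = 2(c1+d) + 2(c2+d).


b0 = 2*(349 + 170) + 2*(479 + 170) = 2336 mm
Vc = 0.33 * sqrt(25) * 2336 * 170 / 1000
= 655.25 kN

655.25


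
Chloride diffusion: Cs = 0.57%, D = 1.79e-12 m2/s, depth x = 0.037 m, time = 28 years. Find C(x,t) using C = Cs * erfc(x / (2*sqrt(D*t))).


t_seconds = 28 * 365.25 * 24 * 3600 = 883612800.0 s
arg = 0.037 / (2 * sqrt(1.79e-12 * 883612800.0))
= 0.4652
erfc(0.4652) = 0.5106
C = 0.57 * 0.5106 = 0.2911%

0.2911


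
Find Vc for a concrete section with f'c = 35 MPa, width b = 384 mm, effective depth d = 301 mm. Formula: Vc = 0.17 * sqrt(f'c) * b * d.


Vc = 0.17 * sqrt(35) * 384 * 301 / 1000
= 116.25 kN

116.25


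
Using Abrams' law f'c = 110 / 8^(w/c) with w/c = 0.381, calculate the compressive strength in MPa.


f'c = 110 / 8^0.381
= 110 / 2.208
= 49.81 MPa

49.81


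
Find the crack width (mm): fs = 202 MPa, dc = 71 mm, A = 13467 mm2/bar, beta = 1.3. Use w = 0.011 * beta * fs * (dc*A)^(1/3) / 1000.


w = 0.011 * beta * fs * (dc * A)^(1/3) / 1000
= 0.011 * 1.3 * 202 * (71 * 13467)^(1/3) / 1000
= 0.285 mm

0.285


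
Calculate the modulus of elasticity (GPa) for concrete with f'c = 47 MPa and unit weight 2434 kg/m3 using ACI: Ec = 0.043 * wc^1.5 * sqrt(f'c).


Ec = 0.043 * 2434^1.5 * sqrt(47) / 1000
= 35.4 GPa

35.4


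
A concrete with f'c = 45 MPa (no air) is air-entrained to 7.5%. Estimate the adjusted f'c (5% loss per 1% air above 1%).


Strength loss = (7.5 - 1) * 5 = 32.5%
f'c = 45 * (1 - 32.5/100)
= 30.38 MPa

30.38


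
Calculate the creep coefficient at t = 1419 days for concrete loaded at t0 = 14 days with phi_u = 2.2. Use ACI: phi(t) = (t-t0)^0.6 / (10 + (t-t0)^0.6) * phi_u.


dt = 1419 - 14 = 1405
phi = 1405^0.6 / (10 + 1405^0.6) * 2.2
= 1.948

1.948


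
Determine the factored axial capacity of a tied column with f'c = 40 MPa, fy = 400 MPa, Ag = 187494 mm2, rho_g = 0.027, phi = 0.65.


Ast = rho * Ag = 0.027 * 187494 = 5062.338 mm2
phi*Pn = 0.65 * 0.80 * (0.85 * 40 * (187494 - 5062.338) + 400 * 5062.338) / 1000
= 4278.36 kN

4278.36


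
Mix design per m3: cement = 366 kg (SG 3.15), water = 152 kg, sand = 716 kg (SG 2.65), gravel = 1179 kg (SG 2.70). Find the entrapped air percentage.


Vol cement = 366 / (3.15 * 1000) = 0.11619 m3
Vol water = 152 / 1000 = 0.152 m3
Vol sand = 716 / (2.65 * 1000) = 0.270189 m3
Vol gravel = 1179 / (2.70 * 1000) = 0.436667 m3
Total solid + water volume = 0.975046 m3
Air = (1 - 0.975046) * 100 = 2.5%

2.5


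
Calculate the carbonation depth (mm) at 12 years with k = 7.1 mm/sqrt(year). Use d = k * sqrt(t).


depth = k * sqrt(t)
= 7.1 * sqrt(12)
= 24.6 mm

24.6


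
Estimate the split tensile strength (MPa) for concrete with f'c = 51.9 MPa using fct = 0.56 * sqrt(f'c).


fct = 0.56 * sqrt(51.9)
= 0.56 * 7.204
= 4.034 MPa

4.034


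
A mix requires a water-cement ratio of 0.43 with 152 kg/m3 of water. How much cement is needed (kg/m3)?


Cement = water / (w/c)
= 152 / 0.43
= 353.5 kg/m3

353.5


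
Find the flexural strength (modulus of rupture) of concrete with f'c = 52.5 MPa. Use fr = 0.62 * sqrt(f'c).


fr = 0.62 * sqrt(52.5)
= 4.492 MPa

4.492


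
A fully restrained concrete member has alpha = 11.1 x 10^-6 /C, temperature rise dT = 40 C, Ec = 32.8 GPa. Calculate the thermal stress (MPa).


sigma = alpha * dT * Ec
= 11.1e-6 * 40 * 32.8 * 1000
= 14.563 MPa

14.563


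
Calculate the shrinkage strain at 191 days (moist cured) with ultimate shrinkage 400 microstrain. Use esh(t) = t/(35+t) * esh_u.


esh(191) = 191 / (35 + 191) * 400
= 191 / 226 * 400
= 338.1 microstrain

338.1


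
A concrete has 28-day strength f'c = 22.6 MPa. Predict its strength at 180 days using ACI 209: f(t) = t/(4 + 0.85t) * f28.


f(180) = 180 / (4 + 0.85 * 180) * 22.6
= 180 / 157.0 * 22.6
= 25.91 MPa

25.91


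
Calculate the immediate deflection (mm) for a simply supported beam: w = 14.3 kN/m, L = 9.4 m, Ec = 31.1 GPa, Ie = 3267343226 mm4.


Convert: L = 9.4 m = 9400 mm, Ec = 31.1 GPa = 31100 MPa
delta = 5 * 14.3 * 9400^4 / (384 * 31100 * 3267343226)
= 14.31 mm

14.31


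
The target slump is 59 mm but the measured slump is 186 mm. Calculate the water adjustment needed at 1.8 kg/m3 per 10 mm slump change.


Difference = 59 - 186 = -127 mm
Water adjustment = -127 * 1.8 / 10 = -22.9 kg/m3

-22.9


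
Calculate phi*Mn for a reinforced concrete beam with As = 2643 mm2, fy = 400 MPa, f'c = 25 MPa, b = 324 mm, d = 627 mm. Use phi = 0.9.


a = As * fy / (0.85 * f'c * b)
= 2643 * 400 / (0.85 * 25 * 324)
= 153.5512 mm
Mn = As * fy * (d - a/2) / 10^6
= 581.6972 kN-m
phi*Mn = 0.9 * 581.6972 = 523.53 kN-m

523.53


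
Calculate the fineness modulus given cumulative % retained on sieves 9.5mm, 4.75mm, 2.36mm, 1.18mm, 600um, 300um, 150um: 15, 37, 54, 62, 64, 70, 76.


FM = sum(cumulative % retained) / 100
= 378 / 100
= 3.78

3.78


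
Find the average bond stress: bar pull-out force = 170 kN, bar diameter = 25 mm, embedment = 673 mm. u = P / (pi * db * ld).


u = P / (pi * db * ld)
= 170 * 1000 / (pi * 25 * 673)
= 3.216 MPa

3.216


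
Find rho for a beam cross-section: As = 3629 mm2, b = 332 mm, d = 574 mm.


rho = As / (b * d)
= 3629 / (332 * 574)
= 0.019

0.019


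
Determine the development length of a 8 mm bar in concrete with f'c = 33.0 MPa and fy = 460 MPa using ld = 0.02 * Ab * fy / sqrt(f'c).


Ab = pi * 8^2 / 4 = 50.265 mm2
ld = 0.02 * 50.265 * 460 / sqrt(33.0)
= 80.5 mm

80.5


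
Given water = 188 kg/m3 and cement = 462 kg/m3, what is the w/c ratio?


w/c = water / cement
w/c = 188 / 462 = 0.407

0.407


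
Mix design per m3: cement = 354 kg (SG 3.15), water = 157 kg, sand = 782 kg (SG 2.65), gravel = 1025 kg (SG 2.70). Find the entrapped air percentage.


Vol cement = 354 / (3.15 * 1000) = 0.112381 m3
Vol water = 157 / 1000 = 0.157 m3
Vol sand = 782 / (2.65 * 1000) = 0.295094 m3
Vol gravel = 1025 / (2.70 * 1000) = 0.37963 m3
Total solid + water volume = 0.944105 m3
Air = (1 - 0.944105) * 100 = 5.59%

5.59


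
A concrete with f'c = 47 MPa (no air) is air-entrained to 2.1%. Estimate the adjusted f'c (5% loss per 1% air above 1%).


Strength loss = (2.1 - 1) * 5 = 5.5%
f'c = 47 * (1 - 5.5/100)
= 44.41 MPa

44.41


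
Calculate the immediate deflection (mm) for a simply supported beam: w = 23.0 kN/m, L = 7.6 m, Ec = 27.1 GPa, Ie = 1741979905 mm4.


Convert: L = 7.6 m = 7600 mm, Ec = 27.1 GPa = 27100 MPa
delta = 5 * 23.0 * 7600^4 / (384 * 27100 * 1741979905)
= 21.16 mm

21.16


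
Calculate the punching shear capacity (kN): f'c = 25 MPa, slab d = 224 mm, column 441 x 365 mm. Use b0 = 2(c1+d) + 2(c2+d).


b0 = 2*(441 + 224) + 2*(365 + 224) = 2508 mm
Vc = 0.33 * sqrt(25) * 2508 * 224 / 1000
= 926.96 kN

926.96


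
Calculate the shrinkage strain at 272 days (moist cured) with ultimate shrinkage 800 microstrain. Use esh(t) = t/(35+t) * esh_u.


esh(272) = 272 / (35 + 272) * 800
= 272 / 307 * 800
= 708.8 microstrain

708.8


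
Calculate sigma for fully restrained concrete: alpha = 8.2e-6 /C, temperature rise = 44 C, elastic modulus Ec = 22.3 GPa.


sigma = alpha * dT * Ec
= 8.2e-6 * 44 * 22.3 * 1000
= 8.046 MPa

8.046


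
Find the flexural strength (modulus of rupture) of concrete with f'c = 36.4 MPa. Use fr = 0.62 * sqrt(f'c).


fr = 0.62 * sqrt(36.4)
= 3.741 MPa

3.741


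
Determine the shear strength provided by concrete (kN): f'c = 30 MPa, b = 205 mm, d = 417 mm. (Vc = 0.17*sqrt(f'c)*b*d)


Vc = 0.17 * sqrt(30) * 205 * 417 / 1000
= 79.6 kN

79.6


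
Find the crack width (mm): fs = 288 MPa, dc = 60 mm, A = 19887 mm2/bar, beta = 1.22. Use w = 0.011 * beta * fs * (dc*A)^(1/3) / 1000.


w = 0.011 * beta * fs * (dc * A)^(1/3) / 1000
= 0.011 * 1.22 * 288 * (60 * 19887)^(1/3) / 1000
= 0.41 mm

0.41


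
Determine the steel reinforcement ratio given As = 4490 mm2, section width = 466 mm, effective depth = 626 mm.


rho = As / (b * d)
= 4490 / (466 * 626)
= 0.0154

0.0154


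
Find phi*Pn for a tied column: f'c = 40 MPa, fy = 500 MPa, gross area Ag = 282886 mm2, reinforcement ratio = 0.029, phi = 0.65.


Ast = rho * Ag = 0.029 * 282886 = 8203.694 mm2
phi*Pn = 0.65 * 0.80 * (0.85 * 40 * (282886 - 8203.694) + 500 * 8203.694) / 1000
= 6989.34 kN

6989.34


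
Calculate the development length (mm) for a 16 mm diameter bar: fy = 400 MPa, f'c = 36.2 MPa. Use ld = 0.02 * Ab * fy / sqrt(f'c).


Ab = pi * 16^2 / 4 = 201.062 mm2
ld = 0.02 * 201.062 * 400 / sqrt(36.2)
= 267.3 mm

267.3


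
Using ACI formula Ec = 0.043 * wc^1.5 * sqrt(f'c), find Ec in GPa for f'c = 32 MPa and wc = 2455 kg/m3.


Ec = 0.043 * 2455^1.5 * sqrt(32) / 1000
= 29.59 GPa

29.59


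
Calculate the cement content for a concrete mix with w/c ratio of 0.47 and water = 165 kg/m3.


Cement = water / (w/c)
= 165 / 0.47
= 351.1 kg/m3

351.1


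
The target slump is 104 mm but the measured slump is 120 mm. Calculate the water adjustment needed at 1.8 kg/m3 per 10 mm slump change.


Difference = 104 - 120 = -16 mm
Water adjustment = -16 * 1.8 / 10 = -2.9 kg/m3

-2.9


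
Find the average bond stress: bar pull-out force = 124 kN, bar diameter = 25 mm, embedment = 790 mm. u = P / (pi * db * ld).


u = P / (pi * db * ld)
= 124 * 1000 / (pi * 25 * 790)
= 1.999 MPa

1.999


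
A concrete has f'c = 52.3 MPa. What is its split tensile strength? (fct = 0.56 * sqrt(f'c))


fct = 0.56 * sqrt(52.3)
= 0.56 * 7.232
= 4.05 MPa

4.05


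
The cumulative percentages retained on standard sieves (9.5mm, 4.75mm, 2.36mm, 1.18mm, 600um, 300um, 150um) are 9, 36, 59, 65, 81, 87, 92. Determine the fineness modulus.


FM = sum(cumulative % retained) / 100
= 429 / 100
= 4.29

4.29


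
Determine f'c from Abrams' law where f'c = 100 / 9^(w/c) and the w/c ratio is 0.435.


f'c = 100 / 9^0.435
= 100 / 2.601
= 38.45 MPa

38.45


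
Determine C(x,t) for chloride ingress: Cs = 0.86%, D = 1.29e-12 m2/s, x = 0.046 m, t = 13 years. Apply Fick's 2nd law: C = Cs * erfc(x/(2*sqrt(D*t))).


t_seconds = 13 * 365.25 * 24 * 3600 = 410248800.0 s
arg = 0.046 / (2 * sqrt(1.29e-12 * 410248800.0))
= 0.9998
erfc(0.9998) = 0.1574
C = 0.86 * 0.1574 = 0.1354%

0.1354


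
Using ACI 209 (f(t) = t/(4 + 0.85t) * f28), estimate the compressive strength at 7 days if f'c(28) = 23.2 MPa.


f(7) = 7 / (4 + 0.85 * 7) * 23.2
= 7 / 9.95 * 23.2
= 16.32 MPa

16.32


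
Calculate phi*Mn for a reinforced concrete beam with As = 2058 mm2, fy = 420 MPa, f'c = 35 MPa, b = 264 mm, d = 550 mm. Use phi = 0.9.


a = As * fy / (0.85 * f'c * b)
= 2058 * 420 / (0.85 * 35 * 264)
= 110.0535 mm
Mn = As * fy * (d - a/2) / 10^6
= 427.8351 kN-m
phi*Mn = 0.9 * 427.8351 = 385.05 kN-m

385.05


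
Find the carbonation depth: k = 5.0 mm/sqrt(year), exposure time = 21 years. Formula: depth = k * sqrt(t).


depth = k * sqrt(t)
= 5.0 * sqrt(21)
= 22.91 mm

22.91


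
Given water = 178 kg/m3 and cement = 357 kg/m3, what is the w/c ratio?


w/c = water / cement
w/c = 178 / 357 = 0.499

0.499


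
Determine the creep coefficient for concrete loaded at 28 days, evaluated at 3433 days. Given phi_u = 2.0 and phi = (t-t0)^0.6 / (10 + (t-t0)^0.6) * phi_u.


dt = 3433 - 28 = 3405
phi = 3405^0.6 / (10 + 3405^0.6) * 2.0
= 1.859

1.859


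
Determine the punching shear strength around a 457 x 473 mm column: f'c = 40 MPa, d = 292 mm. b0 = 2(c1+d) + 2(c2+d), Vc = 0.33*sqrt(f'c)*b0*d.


b0 = 2*(457 + 292) + 2*(473 + 292) = 3028 mm
Vc = 0.33 * sqrt(40) * 3028 * 292 / 1000
= 1845.37 kN

1845.37


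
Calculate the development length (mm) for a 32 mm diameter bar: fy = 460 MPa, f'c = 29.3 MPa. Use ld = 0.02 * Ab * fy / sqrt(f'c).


Ab = pi * 32^2 / 4 = 804.248 mm2
ld = 0.02 * 804.248 * 460 / sqrt(29.3)
= 1366.9 mm

1366.9


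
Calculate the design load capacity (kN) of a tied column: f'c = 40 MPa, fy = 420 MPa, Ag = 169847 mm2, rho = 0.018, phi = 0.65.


Ast = rho * Ag = 0.018 * 169847 = 3057.246 mm2
phi*Pn = 0.65 * 0.80 * (0.85 * 40 * (169847 - 3057.246) + 420 * 3057.246) / 1000
= 3616.55 kN

3616.55


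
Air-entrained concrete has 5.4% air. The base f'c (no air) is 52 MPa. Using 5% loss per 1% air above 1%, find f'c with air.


Strength loss = (5.4 - 1) * 5 = 22.0%
f'c = 52 * (1 - 22.0/100)
= 40.56 MPa

40.56


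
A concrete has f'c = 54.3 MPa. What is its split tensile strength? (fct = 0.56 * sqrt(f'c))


fct = 0.56 * sqrt(54.3)
= 0.56 * 7.369
= 4.127 MPa

4.127


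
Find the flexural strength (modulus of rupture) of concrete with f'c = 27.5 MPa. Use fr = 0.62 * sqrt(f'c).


fr = 0.62 * sqrt(27.5)
= 3.251 MPa

3.251


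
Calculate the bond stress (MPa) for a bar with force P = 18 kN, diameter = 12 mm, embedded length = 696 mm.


u = P / (pi * db * ld)
= 18 * 1000 / (pi * 12 * 696)
= 0.686 MPa

0.686


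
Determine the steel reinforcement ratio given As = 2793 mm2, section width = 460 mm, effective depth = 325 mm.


rho = As / (b * d)
= 2793 / (460 * 325)
= 0.0187

0.0187


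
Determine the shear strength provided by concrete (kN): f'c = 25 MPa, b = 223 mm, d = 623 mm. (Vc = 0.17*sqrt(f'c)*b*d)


Vc = 0.17 * sqrt(25) * 223 * 623 / 1000
= 118.09 kN

118.09


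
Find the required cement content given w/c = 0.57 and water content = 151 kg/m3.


Cement = water / (w/c)
= 151 / 0.57
= 264.9 kg/m3

264.9


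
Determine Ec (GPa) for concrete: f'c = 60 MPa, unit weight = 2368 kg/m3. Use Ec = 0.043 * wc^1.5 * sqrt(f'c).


Ec = 0.043 * 2368^1.5 * sqrt(60) / 1000
= 38.38 GPa

38.38


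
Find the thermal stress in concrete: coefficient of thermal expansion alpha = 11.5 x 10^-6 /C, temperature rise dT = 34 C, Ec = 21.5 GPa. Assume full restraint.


sigma = alpha * dT * Ec
= 11.5e-6 * 34 * 21.5 * 1000
= 8.407 MPa

8.407


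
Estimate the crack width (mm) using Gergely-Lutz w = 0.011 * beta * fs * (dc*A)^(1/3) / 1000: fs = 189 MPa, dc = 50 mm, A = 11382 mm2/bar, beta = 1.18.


w = 0.011 * beta * fs * (dc * A)^(1/3) / 1000
= 0.011 * 1.18 * 189 * (50 * 11382)^(1/3) / 1000
= 0.203 mm

0.203


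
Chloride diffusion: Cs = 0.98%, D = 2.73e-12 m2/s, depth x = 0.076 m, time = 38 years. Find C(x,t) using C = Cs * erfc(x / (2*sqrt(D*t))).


t_seconds = 38 * 365.25 * 24 * 3600 = 1199188800.0 s
arg = 0.076 / (2 * sqrt(2.73e-12 * 1199188800.0))
= 0.6641
erfc(0.6641) = 0.3476
C = 0.98 * 0.3476 = 0.3407%

0.3407


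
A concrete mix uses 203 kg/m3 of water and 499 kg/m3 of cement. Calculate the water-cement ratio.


w/c = water / cement
w/c = 203 / 499 = 0.407

0.407


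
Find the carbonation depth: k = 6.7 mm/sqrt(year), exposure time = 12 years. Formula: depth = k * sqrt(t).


depth = k * sqrt(t)
= 6.7 * sqrt(12)
= 23.21 mm

23.21


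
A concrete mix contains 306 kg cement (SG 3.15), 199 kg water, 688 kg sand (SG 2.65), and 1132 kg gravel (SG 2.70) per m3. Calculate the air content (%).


Vol cement = 306 / (3.15 * 1000) = 0.097143 m3
Vol water = 199 / 1000 = 0.199 m3
Vol sand = 688 / (2.65 * 1000) = 0.259623 m3
Vol gravel = 1132 / (2.70 * 1000) = 0.419259 m3
Total solid + water volume = 0.975025 m3
Air = (1 - 0.975025) * 100 = 2.5%

2.5


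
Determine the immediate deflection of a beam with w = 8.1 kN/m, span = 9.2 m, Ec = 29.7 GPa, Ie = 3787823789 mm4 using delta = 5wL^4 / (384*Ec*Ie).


Convert: L = 9.2 m = 9200 mm, Ec = 29.7 GPa = 29700 MPa
delta = 5 * 8.1 * 9200^4 / (384 * 29700 * 3787823789)
= 6.72 mm

6.72


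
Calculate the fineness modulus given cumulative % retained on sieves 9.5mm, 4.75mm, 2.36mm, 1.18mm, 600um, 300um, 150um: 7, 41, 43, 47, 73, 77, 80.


FM = sum(cumulative % retained) / 100
= 368 / 100
= 3.68

3.68


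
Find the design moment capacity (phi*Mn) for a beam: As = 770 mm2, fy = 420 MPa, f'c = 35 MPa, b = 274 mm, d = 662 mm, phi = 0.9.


a = As * fy / (0.85 * f'c * b)
= 770 * 420 / (0.85 * 35 * 274)
= 39.6737 mm
Mn = As * fy * (d - a/2) / 10^6
= 207.6756 kN-m
phi*Mn = 0.9 * 207.6756 = 186.91 kN-m

186.91


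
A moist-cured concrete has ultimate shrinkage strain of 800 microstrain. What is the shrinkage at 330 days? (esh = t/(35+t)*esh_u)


esh(330) = 330 / (35 + 330) * 800
= 330 / 365 * 800
= 723.3 microstrain

723.3


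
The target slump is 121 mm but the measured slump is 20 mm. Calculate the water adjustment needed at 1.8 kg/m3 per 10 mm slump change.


Difference = 121 - 20 = 101 mm
Water adjustment = 101 * 1.8 / 10 = 18.2 kg/m3

18.2


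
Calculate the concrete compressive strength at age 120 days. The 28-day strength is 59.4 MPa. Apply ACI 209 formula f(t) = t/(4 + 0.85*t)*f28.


f(120) = 120 / (4 + 0.85 * 120) * 59.4
= 120 / 106.0 * 59.4
= 67.25 MPa

67.25


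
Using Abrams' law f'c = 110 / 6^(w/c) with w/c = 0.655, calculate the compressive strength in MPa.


f'c = 110 / 6^0.655
= 110 / 3.234
= 34.02 MPa

34.02


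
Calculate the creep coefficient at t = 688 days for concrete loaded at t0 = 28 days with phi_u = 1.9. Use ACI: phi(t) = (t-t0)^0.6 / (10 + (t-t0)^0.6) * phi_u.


dt = 688 - 28 = 660
phi = 660^0.6 / (10 + 660^0.6) * 1.9
= 1.579

1.579


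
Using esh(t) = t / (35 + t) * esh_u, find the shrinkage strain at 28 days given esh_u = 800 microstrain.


esh(28) = 28 / (35 + 28) * 800
= 28 / 63 * 800
= 355.6 microstrain

355.6


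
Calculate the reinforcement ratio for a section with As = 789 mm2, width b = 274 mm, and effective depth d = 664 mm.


rho = As / (b * d)
= 789 / (274 * 664)
= 0.0043

0.0043


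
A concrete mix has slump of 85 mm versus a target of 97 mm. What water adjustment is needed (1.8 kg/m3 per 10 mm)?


Difference = 97 - 85 = 12 mm
Water adjustment = 12 * 1.8 / 10 = 2.2 kg/m3

2.2


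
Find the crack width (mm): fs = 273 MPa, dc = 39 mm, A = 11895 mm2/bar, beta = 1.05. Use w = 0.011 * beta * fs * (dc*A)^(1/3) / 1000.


w = 0.011 * beta * fs * (dc * A)^(1/3) / 1000
= 0.011 * 1.05 * 273 * (39 * 11895)^(1/3) / 1000
= 0.244 mm

0.244


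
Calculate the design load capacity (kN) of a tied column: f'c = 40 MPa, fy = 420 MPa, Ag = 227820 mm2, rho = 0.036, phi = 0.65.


Ast = rho * Ag = 0.036 * 227820 = 8201.52 mm2
phi*Pn = 0.65 * 0.80 * (0.85 * 40 * (227820 - 8201.52) + 420 * 8201.52) / 1000
= 5674.07 kN

5674.07


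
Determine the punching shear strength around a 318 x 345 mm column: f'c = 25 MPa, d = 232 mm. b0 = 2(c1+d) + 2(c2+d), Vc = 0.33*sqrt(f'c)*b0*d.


b0 = 2*(318 + 232) + 2*(345 + 232) = 2254 mm
Vc = 0.33 * sqrt(25) * 2254 * 232 / 1000
= 862.83 kN

862.83


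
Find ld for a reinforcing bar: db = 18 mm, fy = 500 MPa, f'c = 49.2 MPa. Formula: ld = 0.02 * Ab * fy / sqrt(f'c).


Ab = pi * 18^2 / 4 = 254.469 mm2
ld = 0.02 * 254.469 * 500 / sqrt(49.2)
= 362.8 mm

362.8


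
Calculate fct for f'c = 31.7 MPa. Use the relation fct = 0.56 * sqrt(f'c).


fct = 0.56 * sqrt(31.7)
= 0.56 * 5.63
= 3.153 MPa

3.153


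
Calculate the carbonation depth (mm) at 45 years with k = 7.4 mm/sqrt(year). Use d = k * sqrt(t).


depth = k * sqrt(t)
= 7.4 * sqrt(45)
= 49.64 mm

49.64


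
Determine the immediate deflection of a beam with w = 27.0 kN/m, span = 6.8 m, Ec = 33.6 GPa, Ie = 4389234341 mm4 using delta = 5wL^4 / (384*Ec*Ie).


Convert: L = 6.8 m = 6800 mm, Ec = 33.6 GPa = 33600 MPa
delta = 5 * 27.0 * 6800^4 / (384 * 33600 * 4389234341)
= 5.1 mm

5.1


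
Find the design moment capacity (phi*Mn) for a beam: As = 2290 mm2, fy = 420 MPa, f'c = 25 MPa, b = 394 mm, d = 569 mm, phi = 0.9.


a = As * fy / (0.85 * f'c * b)
= 2290 * 420 / (0.85 * 25 * 394)
= 114.8761 mm
Mn = As * fy * (d - a/2) / 10^6
= 492.0203 kN-m
phi*Mn = 0.9 * 492.0203 = 442.82 kN-m

442.82


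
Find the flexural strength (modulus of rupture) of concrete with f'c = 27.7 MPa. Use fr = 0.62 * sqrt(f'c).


fr = 0.62 * sqrt(27.7)
= 3.263 MPa

3.263


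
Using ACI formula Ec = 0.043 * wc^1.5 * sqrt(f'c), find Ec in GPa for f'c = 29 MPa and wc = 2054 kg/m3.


Ec = 0.043 * 2054^1.5 * sqrt(29) / 1000
= 21.56 GPa

21.56


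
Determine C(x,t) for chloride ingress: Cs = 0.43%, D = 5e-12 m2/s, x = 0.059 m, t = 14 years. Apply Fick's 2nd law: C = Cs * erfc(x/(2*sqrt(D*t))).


t_seconds = 14 * 365.25 * 24 * 3600 = 441806400.0 s
arg = 0.059 / (2 * sqrt(5e-12 * 441806400.0))
= 0.6277
erfc(0.6277) = 0.3747
C = 0.43 * 0.3747 = 0.1611%

0.1611


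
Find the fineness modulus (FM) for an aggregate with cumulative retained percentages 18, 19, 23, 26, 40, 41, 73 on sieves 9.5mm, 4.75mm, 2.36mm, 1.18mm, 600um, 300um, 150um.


FM = sum(cumulative % retained) / 100
= 240 / 100
= 2.4

2.4


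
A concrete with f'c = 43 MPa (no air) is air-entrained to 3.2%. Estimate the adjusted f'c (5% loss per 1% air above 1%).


Strength loss = (3.2 - 1) * 5 = 11.0%
f'c = 43 * (1 - 11.0/100)
= 38.27 MPa

38.27


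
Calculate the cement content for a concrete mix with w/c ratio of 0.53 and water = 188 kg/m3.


Cement = water / (w/c)
= 188 / 0.53
= 354.7 kg/m3

354.7


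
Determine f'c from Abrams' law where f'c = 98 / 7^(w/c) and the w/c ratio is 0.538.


f'c = 98 / 7^0.538
= 98 / 2.849
= 34.4 MPa

34.4


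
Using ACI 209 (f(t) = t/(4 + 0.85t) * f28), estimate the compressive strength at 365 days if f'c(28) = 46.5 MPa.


f(365) = 365 / (4 + 0.85 * 365) * 46.5
= 365 / 314.25 * 46.5
= 54.01 MPa

54.01


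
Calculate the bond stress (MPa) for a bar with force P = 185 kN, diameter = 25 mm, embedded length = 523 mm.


u = P / (pi * db * ld)
= 185 * 1000 / (pi * 25 * 523)
= 4.504 MPa

4.504


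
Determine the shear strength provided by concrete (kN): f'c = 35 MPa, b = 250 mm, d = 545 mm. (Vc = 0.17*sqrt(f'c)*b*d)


Vc = 0.17 * sqrt(35) * 250 * 545 / 1000
= 137.03 kN

137.03


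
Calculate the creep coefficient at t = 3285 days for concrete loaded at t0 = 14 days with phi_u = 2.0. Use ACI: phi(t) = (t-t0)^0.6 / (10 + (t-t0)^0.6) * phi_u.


dt = 3285 - 14 = 3271
phi = 3271^0.6 / (10 + 3271^0.6) * 2.0
= 1.856

1.856


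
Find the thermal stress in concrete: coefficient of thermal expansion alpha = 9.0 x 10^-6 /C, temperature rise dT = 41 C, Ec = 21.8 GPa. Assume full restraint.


sigma = alpha * dT * Ec
= 9.0e-6 * 41 * 21.8 * 1000
= 8.044 MPa

8.044


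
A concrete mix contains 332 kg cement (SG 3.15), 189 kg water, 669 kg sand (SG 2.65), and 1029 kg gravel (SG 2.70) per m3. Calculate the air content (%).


Vol cement = 332 / (3.15 * 1000) = 0.105397 m3
Vol water = 189 / 1000 = 0.189 m3
Vol sand = 669 / (2.65 * 1000) = 0.252453 m3
Vol gravel = 1029 / (2.70 * 1000) = 0.381111 m3
Total solid + water volume = 0.927961 m3
Air = (1 - 0.927961) * 100 = 7.2%

7.2


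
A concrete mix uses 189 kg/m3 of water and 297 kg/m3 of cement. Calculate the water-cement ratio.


w/c = water / cement
w/c = 189 / 297 = 0.636

0.636


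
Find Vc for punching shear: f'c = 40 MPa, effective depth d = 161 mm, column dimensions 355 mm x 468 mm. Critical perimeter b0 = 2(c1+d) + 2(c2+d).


b0 = 2*(355 + 161) + 2*(468 + 161) = 2290 mm
Vc = 0.33 * sqrt(40) * 2290 * 161 / 1000
= 769.49 kN

769.49


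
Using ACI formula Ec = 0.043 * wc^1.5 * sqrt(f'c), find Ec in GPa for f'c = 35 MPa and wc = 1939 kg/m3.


Ec = 0.043 * 1939^1.5 * sqrt(35) / 1000
= 21.72 GPa

21.72


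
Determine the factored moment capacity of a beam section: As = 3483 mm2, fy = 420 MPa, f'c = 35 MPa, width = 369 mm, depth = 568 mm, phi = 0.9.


a = As * fy / (0.85 * f'c * b)
= 3483 * 420 / (0.85 * 35 * 369)
= 133.2568 mm
Mn = As * fy * (d - a/2) / 10^6
= 733.4364 kN-m
phi*Mn = 0.9 * 733.4364 = 660.09 kN-m

660.09


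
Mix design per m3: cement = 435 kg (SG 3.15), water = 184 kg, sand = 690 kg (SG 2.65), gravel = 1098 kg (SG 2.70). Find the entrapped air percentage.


Vol cement = 435 / (3.15 * 1000) = 0.138095 m3
Vol water = 184 / 1000 = 0.184 m3
Vol sand = 690 / (2.65 * 1000) = 0.260377 m3
Vol gravel = 1098 / (2.70 * 1000) = 0.406667 m3
Total solid + water volume = 0.989139 m3
Air = (1 - 0.989139) * 100 = 1.09%

1.09


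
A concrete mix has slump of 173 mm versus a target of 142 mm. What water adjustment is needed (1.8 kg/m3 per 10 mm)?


Difference = 142 - 173 = -31 mm
Water adjustment = -31 * 1.8 / 10 = -5.6 kg/m3

-5.6


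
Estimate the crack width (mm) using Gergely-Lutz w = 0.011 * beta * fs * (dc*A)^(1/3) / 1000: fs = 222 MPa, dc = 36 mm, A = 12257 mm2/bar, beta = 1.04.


w = 0.011 * beta * fs * (dc * A)^(1/3) / 1000
= 0.011 * 1.04 * 222 * (36 * 12257)^(1/3) / 1000
= 0.193 mm

0.193


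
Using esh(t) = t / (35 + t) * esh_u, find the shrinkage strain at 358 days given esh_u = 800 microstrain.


esh(358) = 358 / (35 + 358) * 800
= 358 / 393 * 800
= 728.8 microstrain

728.8


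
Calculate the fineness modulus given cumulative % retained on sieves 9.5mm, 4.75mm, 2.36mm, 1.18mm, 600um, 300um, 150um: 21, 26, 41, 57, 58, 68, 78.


FM = sum(cumulative % retained) / 100
= 349 / 100
= 3.49

3.49


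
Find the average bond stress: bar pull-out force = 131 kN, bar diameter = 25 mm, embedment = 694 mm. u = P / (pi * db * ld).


u = P / (pi * db * ld)
= 131 * 1000 / (pi * 25 * 694)
= 2.403 MPa

2.403


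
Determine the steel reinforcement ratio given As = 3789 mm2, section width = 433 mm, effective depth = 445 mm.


rho = As / (b * d)
= 3789 / (433 * 445)
= 0.0197

0.0197


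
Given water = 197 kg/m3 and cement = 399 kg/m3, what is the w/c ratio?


w/c = water / cement
w/c = 197 / 399 = 0.494

0.494


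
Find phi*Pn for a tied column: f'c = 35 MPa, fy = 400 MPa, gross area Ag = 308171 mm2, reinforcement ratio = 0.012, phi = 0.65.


Ast = rho * Ag = 0.012 * 308171 = 3698.052 mm2
phi*Pn = 0.65 * 0.80 * (0.85 * 35 * (308171 - 3698.052) + 400 * 3698.052) / 1000
= 5479.39 kN

5479.39


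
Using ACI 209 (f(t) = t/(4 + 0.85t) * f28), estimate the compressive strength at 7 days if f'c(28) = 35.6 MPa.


f(7) = 7 / (4 + 0.85 * 7) * 35.6
= 7 / 9.95 * 35.6
= 25.05 MPa

25.05


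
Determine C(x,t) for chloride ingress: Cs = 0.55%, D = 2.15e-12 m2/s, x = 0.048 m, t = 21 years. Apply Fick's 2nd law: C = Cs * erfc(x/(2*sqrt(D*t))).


t_seconds = 21 * 365.25 * 24 * 3600 = 662709600.0 s
arg = 0.048 / (2 * sqrt(2.15e-12 * 662709600.0))
= 0.6358
erfc(0.6358) = 0.3686
C = 0.55 * 0.3686 = 0.2027%

0.2027


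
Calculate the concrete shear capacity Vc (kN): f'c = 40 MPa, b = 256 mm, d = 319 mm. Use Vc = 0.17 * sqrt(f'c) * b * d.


Vc = 0.17 * sqrt(40) * 256 * 319 / 1000
= 87.8 kN

87.8
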